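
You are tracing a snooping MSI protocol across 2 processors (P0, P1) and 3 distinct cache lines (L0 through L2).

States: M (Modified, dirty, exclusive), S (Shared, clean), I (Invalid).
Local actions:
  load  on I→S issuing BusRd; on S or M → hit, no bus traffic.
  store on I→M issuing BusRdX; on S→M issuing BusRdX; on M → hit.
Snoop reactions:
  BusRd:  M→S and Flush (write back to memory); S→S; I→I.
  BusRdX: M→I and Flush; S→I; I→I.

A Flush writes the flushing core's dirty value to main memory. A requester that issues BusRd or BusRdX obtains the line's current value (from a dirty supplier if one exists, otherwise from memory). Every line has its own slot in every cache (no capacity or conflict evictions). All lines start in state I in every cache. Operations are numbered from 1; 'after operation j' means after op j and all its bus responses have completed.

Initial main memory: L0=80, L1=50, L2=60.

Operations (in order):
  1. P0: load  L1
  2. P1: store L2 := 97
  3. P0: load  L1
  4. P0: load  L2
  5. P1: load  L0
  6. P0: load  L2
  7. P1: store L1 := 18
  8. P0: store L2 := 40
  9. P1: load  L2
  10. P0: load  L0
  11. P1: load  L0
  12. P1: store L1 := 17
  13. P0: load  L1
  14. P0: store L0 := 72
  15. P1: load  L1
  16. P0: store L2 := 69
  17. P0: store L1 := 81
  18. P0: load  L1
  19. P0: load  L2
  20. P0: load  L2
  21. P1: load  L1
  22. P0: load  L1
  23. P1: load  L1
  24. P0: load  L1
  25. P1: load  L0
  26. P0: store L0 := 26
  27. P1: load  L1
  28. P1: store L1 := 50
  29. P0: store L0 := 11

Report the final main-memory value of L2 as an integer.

1. P0: load  L1  bus=[BusRd]  L1: P0=S P1=I  mem[L1]=50
2. P1: store L2 := 97  bus=[BusRdX]  L2: P0=I P1=M  mem[L2]=60
3. P0: load  L1  bus=[-]  L1: P0=S P1=I  mem[L1]=50
4. P0: load  L2  bus=[BusRd,Flush]  L2: P0=S P1=S  mem[L2]=97
5. P1: load  L0  bus=[BusRd]  L0: P0=I P1=S  mem[L0]=80
6. P0: load  L2  bus=[-]  L2: P0=S P1=S  mem[L2]=97
7. P1: store L1 := 18  bus=[BusRdX]  L1: P0=I P1=M  mem[L1]=50
8. P0: store L2 := 40  bus=[BusRdX]  L2: P0=M P1=I  mem[L2]=97
9. P1: load  L2  bus=[BusRd,Flush]  L2: P0=S P1=S  mem[L2]=40
10. P0: load  L0  bus=[BusRd]  L0: P0=S P1=S  mem[L0]=80
11. P1: load  L0  bus=[-]  L0: P0=S P1=S  mem[L0]=80
12. P1: store L1 := 17  bus=[-]  L1: P0=I P1=M  mem[L1]=50
13. P0: load  L1  bus=[BusRd,Flush]  L1: P0=S P1=S  mem[L1]=17
14. P0: store L0 := 72  bus=[BusRdX]  L0: P0=M P1=I  mem[L0]=80
15. P1: load  L1  bus=[-]  L1: P0=S P1=S  mem[L1]=17
16. P0: store L2 := 69  bus=[BusRdX]  L2: P0=M P1=I  mem[L2]=40
17. P0: store L1 := 81  bus=[BusRdX]  L1: P0=M P1=I  mem[L1]=17
18. P0: load  L1  bus=[-]  L1: P0=M P1=I  mem[L1]=17
19. P0: load  L2  bus=[-]  L2: P0=M P1=I  mem[L2]=40
20. P0: load  L2  bus=[-]  L2: P0=M P1=I  mem[L2]=40
21. P1: load  L1  bus=[BusRd,Flush]  L1: P0=S P1=S  mem[L1]=81
22. P0: load  L1  bus=[-]  L1: P0=S P1=S  mem[L1]=81
23. P1: load  L1  bus=[-]  L1: P0=S P1=S  mem[L1]=81
24. P0: load  L1  bus=[-]  L1: P0=S P1=S  mem[L1]=81
25. P1: load  L0  bus=[BusRd,Flush]  L0: P0=S P1=S  mem[L0]=72
26. P0: store L0 := 26  bus=[BusRdX]  L0: P0=M P1=I  mem[L0]=72
27. P1: load  L1  bus=[-]  L1: P0=S P1=S  mem[L1]=81
28. P1: store L1 := 50  bus=[BusRdX]  L1: P0=I P1=M  mem[L1]=81
29. P0: store L0 := 11  bus=[-]  L0: P0=M P1=I  mem[L0]=72

memory[L2] = 40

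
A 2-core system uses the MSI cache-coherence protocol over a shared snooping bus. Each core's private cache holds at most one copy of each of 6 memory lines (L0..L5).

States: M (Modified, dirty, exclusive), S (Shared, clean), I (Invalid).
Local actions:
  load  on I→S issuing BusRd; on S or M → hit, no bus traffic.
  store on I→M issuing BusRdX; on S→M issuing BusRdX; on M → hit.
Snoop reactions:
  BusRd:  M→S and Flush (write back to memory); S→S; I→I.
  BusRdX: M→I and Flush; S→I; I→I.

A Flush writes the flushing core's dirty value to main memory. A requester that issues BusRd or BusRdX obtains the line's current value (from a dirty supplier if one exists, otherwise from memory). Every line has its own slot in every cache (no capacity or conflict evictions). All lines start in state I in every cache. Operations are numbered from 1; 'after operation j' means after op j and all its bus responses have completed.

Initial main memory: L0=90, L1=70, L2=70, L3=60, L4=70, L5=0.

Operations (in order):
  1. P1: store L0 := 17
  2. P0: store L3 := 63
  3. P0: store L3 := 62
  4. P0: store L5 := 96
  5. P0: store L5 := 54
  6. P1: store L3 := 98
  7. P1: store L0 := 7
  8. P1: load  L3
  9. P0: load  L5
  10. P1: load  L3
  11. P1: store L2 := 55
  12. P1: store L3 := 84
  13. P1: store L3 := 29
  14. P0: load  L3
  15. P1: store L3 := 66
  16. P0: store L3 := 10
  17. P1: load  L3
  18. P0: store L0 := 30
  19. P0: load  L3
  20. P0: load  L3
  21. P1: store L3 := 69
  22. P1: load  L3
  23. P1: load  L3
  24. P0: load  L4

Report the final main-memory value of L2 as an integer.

[1] P1: store L0 := 17 | P0:I, P1:M(17) | bus: BusRdX
[2] P0: store L3 := 63 | P0:M(63), P1:I | bus: BusRdX
[3] P0: store L3 := 62 | P0:M(62), P1:I | bus: none
[4] P0: store L5 := 96 | P0:M(96), P1:I | bus: BusRdX
[5] P0: store L5 := 54 | P0:M(54), P1:I | bus: none
[6] P1: store L3 := 98 | P0:I, P1:M(98) | bus: BusRdX,Flush
[7] P1: store L0 := 7 | P0:I, P1:M(7) | bus: none
[8] P1: load  L3 | P0:I, P1:M(98) | bus: none
[9] P0: load  L5 | P0:M(54), P1:I | bus: none
[10] P1: load  L3 | P0:I, P1:M(98) | bus: none
[11] P1: store L2 := 55 | P0:I, P1:M(55) | bus: BusRdX
[12] P1: store L3 := 84 | P0:I, P1:M(84) | bus: none
[13] P1: store L3 := 29 | P0:I, P1:M(29) | bus: none
[14] P0: load  L3 | P0:S(29), P1:S(29) | bus: BusRd,Flush
[15] P1: store L3 := 66 | P0:I, P1:M(66) | bus: BusRdX
[16] P0: store L3 := 10 | P0:M(10), P1:I | bus: BusRdX,Flush
[17] P1: load  L3 | P0:S(10), P1:S(10) | bus: BusRd,Flush
[18] P0: store L0 := 30 | P0:M(30), P1:I | bus: BusRdX,Flush
[19] P0: load  L3 | P0:S(10), P1:S(10) | bus: none
[20] P0: load  L3 | P0:S(10), P1:S(10) | bus: none
[21] P1: store L3 := 69 | P0:I, P1:M(69) | bus: BusRdX
[22] P1: load  L3 | P0:I, P1:M(69) | bus: none
[23] P1: load  L3 | P0:I, P1:M(69) | bus: none
[24] P0: load  L4 | P0:S(70), P1:I | bus: BusRd

memory[L2] = 70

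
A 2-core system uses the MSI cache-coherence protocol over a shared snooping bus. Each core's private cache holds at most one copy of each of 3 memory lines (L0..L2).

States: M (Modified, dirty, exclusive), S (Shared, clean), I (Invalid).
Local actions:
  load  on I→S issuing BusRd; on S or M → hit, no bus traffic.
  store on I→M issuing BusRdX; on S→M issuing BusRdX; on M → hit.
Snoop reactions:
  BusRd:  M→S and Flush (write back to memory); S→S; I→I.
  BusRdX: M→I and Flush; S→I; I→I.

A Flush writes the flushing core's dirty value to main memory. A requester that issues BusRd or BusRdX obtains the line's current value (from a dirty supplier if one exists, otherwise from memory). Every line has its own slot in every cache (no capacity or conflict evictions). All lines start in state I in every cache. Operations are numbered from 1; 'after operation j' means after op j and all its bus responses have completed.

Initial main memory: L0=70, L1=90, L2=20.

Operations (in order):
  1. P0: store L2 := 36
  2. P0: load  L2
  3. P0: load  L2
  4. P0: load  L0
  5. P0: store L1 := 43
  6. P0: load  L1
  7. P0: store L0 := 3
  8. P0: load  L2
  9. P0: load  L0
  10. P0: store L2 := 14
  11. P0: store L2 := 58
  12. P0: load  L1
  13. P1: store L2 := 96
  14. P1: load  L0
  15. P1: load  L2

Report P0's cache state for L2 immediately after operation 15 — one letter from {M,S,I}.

state = I

1. P0: store L2 := 36  bus=[BusRdX]  L2: P0=M P1=I  mem[L2]=20
2. P0: load  L2  bus=[-]  L2: P0=M P1=I  mem[L2]=20
3. P0: load  L2  bus=[-]  L2: P0=M P1=I  mem[L2]=20
4. P0: load  L0  bus=[BusRd]  L0: P0=S P1=I  mem[L0]=70
5. P0: store L1 := 43  bus=[BusRdX]  L1: P0=M P1=I  mem[L1]=90
6. P0: load  L1  bus=[-]  L1: P0=M P1=I  mem[L1]=90
7. P0: store L0 := 3  bus=[BusRdX]  L0: P0=M P1=I  mem[L0]=70
8. P0: load  L2  bus=[-]  L2: P0=M P1=I  mem[L2]=20
9. P0: load  L0  bus=[-]  L0: P0=M P1=I  mem[L0]=70
10. P0: store L2 := 14  bus=[-]  L2: P0=M P1=I  mem[L2]=20
11. P0: store L2 := 58  bus=[-]  L2: P0=M P1=I  mem[L2]=20
12. P0: load  L1  bus=[-]  L1: P0=M P1=I  mem[L1]=90
13. P1: store L2 := 96  bus=[BusRdX,Flush]  L2: P0=I P1=M  mem[L2]=58
14. P1: load  L0  bus=[BusRd,Flush]  L0: P0=S P1=S  mem[L0]=3
15. P1: load  L2  bus=[-]  L2: P0=I P1=M  mem[L2]=58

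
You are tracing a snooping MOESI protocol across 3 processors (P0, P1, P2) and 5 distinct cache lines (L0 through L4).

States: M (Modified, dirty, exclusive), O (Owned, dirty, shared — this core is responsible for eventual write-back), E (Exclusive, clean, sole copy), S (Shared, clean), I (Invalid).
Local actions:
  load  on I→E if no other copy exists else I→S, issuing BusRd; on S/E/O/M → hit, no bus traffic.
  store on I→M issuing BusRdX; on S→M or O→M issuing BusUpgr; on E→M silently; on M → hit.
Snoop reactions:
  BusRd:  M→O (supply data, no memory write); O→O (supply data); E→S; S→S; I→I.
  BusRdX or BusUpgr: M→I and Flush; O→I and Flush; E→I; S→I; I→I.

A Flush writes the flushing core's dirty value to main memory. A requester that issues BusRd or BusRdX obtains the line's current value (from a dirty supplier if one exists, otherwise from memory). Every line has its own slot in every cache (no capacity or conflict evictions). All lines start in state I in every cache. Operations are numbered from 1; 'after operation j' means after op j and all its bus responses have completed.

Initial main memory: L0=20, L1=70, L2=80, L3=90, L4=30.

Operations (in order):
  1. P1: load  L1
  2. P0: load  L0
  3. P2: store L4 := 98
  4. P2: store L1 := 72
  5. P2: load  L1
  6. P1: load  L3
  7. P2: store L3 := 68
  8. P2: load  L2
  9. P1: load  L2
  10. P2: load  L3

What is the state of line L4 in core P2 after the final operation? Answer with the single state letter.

state = M

  op1 P1: load  L1 → I/E/I on L1; bus BusRd; mem=70
  op2 P0: load  L0 → E/I/I on L0; bus BusRd; mem=20
  op3 P2: store L4 := 98 → I/I/M on L4; bus BusRdX; mem=30
  op4 P2: store L1 := 72 → I/I/M on L1; bus BusRdX; mem=70
  op5 P2: load  L1 → I/I/M on L1; bus (none); mem=70
  op6 P1: load  L3 → I/E/I on L3; bus BusRd; mem=90
  op7 P2: store L3 := 68 → I/I/M on L3; bus BusRdX; mem=90
  op8 P2: load  L2 → I/I/E on L2; bus BusRd; mem=80
  op9 P1: load  L2 → I/S/S on L2; bus BusRd; mem=80
  op10 P2: load  L3 → I/I/M on L3; bus (none); mem=90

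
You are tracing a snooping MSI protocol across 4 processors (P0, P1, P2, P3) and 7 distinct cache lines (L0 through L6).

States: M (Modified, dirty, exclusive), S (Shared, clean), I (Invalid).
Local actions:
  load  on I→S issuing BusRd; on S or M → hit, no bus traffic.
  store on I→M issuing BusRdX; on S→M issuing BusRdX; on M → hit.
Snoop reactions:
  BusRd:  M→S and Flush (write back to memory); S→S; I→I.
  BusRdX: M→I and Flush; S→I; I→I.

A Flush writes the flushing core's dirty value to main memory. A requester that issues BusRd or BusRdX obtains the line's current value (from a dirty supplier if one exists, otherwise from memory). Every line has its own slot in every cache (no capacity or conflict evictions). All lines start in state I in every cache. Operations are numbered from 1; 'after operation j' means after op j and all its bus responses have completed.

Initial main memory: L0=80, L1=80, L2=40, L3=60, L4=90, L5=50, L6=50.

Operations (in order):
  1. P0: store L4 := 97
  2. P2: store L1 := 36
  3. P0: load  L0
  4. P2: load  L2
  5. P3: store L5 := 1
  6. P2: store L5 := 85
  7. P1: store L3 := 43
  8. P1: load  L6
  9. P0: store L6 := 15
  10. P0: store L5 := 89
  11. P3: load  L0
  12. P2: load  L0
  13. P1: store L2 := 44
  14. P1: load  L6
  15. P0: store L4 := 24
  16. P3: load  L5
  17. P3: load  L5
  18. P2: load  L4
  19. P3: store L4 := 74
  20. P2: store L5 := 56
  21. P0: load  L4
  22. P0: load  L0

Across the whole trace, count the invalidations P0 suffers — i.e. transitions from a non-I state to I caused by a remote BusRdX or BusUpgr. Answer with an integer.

step 1: P0: store L4 := 97  ⟶  MIII  (L4)  txn=BusRdX  M[L4]=90
step 2: P2: store L1 := 36  ⟶  IIMI  (L1)  txn=BusRdX  M[L1]=80
step 3: P0: load  L0  ⟶  SIII  (L0)  txn=BusRd  M[L0]=80
step 4: P2: load  L2  ⟶  IISI  (L2)  txn=BusRd  M[L2]=40
step 5: P3: store L5 := 1  ⟶  IIIM  (L5)  txn=BusRdX  M[L5]=50
step 6: P2: store L5 := 85  ⟶  IIMI  (L5)  txn=BusRdX+Flush  M[L5]=1
step 7: P1: store L3 := 43  ⟶  IMII  (L3)  txn=BusRdX  M[L3]=60
step 8: P1: load  L6  ⟶  ISII  (L6)  txn=BusRd  M[L6]=50
step 9: P0: store L6 := 15  ⟶  MIII  (L6)  txn=BusRdX  M[L6]=50
step 10: P0: store L5 := 89  ⟶  MIII  (L5)  txn=BusRdX+Flush  M[L5]=85
step 11: P3: load  L0  ⟶  SIIS  (L0)  txn=BusRd  M[L0]=80
step 12: P2: load  L0  ⟶  SISS  (L0)  txn=BusRd  M[L0]=80
step 13: P1: store L2 := 44  ⟶  IMII  (L2)  txn=BusRdX  M[L2]=40
step 14: P1: load  L6  ⟶  SSII  (L6)  txn=BusRd+Flush  M[L6]=15
step 15: P0: store L4 := 24  ⟶  MIII  (L4)  txn=∅  M[L4]=90
step 16: P3: load  L5  ⟶  SIIS  (L5)  txn=BusRd+Flush  M[L5]=89
step 17: P3: load  L5  ⟶  SIIS  (L5)  txn=∅  M[L5]=89
step 18: P2: load  L4  ⟶  SISI  (L4)  txn=BusRd+Flush  M[L4]=24
step 19: P3: store L4 := 74  ⟶  IIIM  (L4)  txn=BusRdX  M[L4]=24
step 20: P2: store L5 := 56  ⟶  IIMI  (L5)  txn=BusRdX  M[L5]=89
step 21: P0: load  L4  ⟶  SIIS  (L4)  txn=BusRd+Flush  M[L4]=74
step 22: P0: load  L0  ⟶  SISS  (L0)  txn=∅  M[L0]=80

invalidations = 2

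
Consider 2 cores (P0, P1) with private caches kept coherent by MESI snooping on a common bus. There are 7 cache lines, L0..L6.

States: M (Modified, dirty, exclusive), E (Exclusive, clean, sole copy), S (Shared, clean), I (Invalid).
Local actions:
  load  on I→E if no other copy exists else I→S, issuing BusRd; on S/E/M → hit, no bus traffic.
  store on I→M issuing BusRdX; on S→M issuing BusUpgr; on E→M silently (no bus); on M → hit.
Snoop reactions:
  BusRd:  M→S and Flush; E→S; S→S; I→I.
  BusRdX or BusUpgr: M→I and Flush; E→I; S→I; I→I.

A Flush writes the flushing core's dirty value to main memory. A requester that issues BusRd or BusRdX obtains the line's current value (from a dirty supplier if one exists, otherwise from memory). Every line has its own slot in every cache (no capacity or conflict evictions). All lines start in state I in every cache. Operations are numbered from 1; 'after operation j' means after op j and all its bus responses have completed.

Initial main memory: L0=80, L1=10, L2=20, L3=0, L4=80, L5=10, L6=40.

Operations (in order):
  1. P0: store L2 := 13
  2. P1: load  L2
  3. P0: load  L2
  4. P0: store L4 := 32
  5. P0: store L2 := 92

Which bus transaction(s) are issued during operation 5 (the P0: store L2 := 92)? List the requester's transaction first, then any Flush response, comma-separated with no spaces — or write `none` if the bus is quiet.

bus = BusUpgr

[1] P0: store L2 := 13 | P0:M(13), P1:I | bus: BusRdX
[2] P1: load  L2 | P0:S(13), P1:S(13) | bus: BusRd,Flush
[3] P0: load  L2 | P0:S(13), P1:S(13) | bus: none
[4] P0: store L4 := 32 | P0:M(32), P1:I | bus: BusRdX
[5] P0: store L2 := 92 | P0:M(92), P1:I | bus: BusUpgr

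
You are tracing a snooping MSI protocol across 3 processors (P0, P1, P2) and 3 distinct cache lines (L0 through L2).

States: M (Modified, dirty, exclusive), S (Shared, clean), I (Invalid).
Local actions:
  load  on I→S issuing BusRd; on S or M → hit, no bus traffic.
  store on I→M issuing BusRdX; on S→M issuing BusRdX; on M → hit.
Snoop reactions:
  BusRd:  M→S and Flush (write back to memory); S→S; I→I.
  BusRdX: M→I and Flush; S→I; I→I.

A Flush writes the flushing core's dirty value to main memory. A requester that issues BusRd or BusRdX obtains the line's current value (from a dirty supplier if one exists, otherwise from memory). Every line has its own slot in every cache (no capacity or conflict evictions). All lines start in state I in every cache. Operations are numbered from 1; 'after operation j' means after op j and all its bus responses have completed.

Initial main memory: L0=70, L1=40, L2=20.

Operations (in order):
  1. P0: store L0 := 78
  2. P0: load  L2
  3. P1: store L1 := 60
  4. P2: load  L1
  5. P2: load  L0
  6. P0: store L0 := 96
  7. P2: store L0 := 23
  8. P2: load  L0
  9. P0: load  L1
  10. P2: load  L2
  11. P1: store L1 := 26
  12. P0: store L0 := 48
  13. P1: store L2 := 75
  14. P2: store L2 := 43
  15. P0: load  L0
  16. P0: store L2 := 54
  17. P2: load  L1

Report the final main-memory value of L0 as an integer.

1. P0: store L0 := 78  bus=[BusRdX]  L0: P0=M P1=I P2=I  mem[L0]=70
2. P0: load  L2  bus=[BusRd]  L2: P0=S P1=I P2=I  mem[L2]=20
3. P1: store L1 := 60  bus=[BusRdX]  L1: P0=I P1=M P2=I  mem[L1]=40
4. P2: load  L1  bus=[BusRd,Flush]  L1: P0=I P1=S P2=S  mem[L1]=60
5. P2: load  L0  bus=[BusRd,Flush]  L0: P0=S P1=I P2=S  mem[L0]=78
6. P0: store L0 := 96  bus=[BusRdX]  L0: P0=M P1=I P2=I  mem[L0]=78
7. P2: store L0 := 23  bus=[BusRdX,Flush]  L0: P0=I P1=I P2=M  mem[L0]=96
8. P2: load  L0  bus=[-]  L0: P0=I P1=I P2=M  mem[L0]=96
9. P0: load  L1  bus=[BusRd]  L1: P0=S P1=S P2=S  mem[L1]=60
10. P2: load  L2  bus=[BusRd]  L2: P0=S P1=I P2=S  mem[L2]=20
11. P1: store L1 := 26  bus=[BusRdX]  L1: P0=I P1=M P2=I  mem[L1]=60
12. P0: store L0 := 48  bus=[BusRdX,Flush]  L0: P0=M P1=I P2=I  mem[L0]=23
13. P1: store L2 := 75  bus=[BusRdX]  L2: P0=I P1=M P2=I  mem[L2]=20
14. P2: store L2 := 43  bus=[BusRdX,Flush]  L2: P0=I P1=I P2=M  mem[L2]=75
15. P0: load  L0  bus=[-]  L0: P0=M P1=I P2=I  mem[L0]=23
16. P0: store L2 := 54  bus=[BusRdX,Flush]  L2: P0=M P1=I P2=I  mem[L2]=43
17. P2: load  L1  bus=[BusRd,Flush]  L1: P0=I P1=S P2=S  mem[L1]=26

memory[L0] = 23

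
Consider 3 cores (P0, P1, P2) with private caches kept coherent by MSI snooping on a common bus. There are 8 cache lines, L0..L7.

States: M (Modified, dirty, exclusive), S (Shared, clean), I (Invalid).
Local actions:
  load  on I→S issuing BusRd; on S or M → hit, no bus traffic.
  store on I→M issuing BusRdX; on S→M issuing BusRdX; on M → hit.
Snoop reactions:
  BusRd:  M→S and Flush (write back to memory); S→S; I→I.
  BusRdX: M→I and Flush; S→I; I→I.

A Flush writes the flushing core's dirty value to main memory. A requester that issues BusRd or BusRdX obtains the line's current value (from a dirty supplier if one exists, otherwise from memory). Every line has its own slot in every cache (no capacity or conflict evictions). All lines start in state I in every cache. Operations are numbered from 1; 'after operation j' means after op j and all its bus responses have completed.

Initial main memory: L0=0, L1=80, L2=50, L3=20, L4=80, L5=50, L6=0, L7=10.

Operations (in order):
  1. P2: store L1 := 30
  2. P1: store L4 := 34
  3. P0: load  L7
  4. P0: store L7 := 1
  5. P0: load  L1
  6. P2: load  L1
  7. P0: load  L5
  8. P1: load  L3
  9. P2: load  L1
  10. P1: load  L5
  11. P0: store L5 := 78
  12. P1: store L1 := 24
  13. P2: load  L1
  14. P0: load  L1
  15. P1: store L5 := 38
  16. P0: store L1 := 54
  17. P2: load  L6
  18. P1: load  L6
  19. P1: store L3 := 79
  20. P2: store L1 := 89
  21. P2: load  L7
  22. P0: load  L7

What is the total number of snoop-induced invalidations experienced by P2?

1. P2: store L1 := 30  bus=[BusRdX]  L1: P0=I P1=I P2=M  mem[L1]=80
2. P1: store L4 := 34  bus=[BusRdX]  L4: P0=I P1=M P2=I  mem[L4]=80
3. P0: load  L7  bus=[BusRd]  L7: P0=S P1=I P2=I  mem[L7]=10
4. P0: store L7 := 1  bus=[BusRdX]  L7: P0=M P1=I P2=I  mem[L7]=10
5. P0: load  L1  bus=[BusRd,Flush]  L1: P0=S P1=I P2=S  mem[L1]=30
6. P2: load  L1  bus=[-]  L1: P0=S P1=I P2=S  mem[L1]=30
7. P0: load  L5  bus=[BusRd]  L5: P0=S P1=I P2=I  mem[L5]=50
8. P1: load  L3  bus=[BusRd]  L3: P0=I P1=S P2=I  mem[L3]=20
9. P2: load  L1  bus=[-]  L1: P0=S P1=I P2=S  mem[L1]=30
10. P1: load  L5  bus=[BusRd]  L5: P0=S P1=S P2=I  mem[L5]=50
11. P0: store L5 := 78  bus=[BusRdX]  L5: P0=M P1=I P2=I  mem[L5]=50
12. P1: store L1 := 24  bus=[BusRdX]  L1: P0=I P1=M P2=I  mem[L1]=30
13. P2: load  L1  bus=[BusRd,Flush]  L1: P0=I P1=S P2=S  mem[L1]=24
14. P0: load  L1  bus=[BusRd]  L1: P0=S P1=S P2=S  mem[L1]=24
15. P1: store L5 := 38  bus=[BusRdX,Flush]  L5: P0=I P1=M P2=I  mem[L5]=78
16. P0: store L1 := 54  bus=[BusRdX]  L1: P0=M P1=I P2=I  mem[L1]=24
17. P2: load  L6  bus=[BusRd]  L6: P0=I P1=I P2=S  mem[L6]=0
18. P1: load  L6  bus=[BusRd]  L6: P0=I P1=S P2=S  mem[L6]=0
19. P1: store L3 := 79  bus=[BusRdX]  L3: P0=I P1=M P2=I  mem[L3]=20
20. P2: store L1 := 89  bus=[BusRdX,Flush]  L1: P0=I P1=I P2=M  mem[L1]=54
21. P2: load  L7  bus=[BusRd,Flush]  L7: P0=S P1=I P2=S  mem[L7]=1
22. P0: load  L7  bus=[-]  L7: P0=S P1=I P2=S  mem[L7]=1

invalidations = 2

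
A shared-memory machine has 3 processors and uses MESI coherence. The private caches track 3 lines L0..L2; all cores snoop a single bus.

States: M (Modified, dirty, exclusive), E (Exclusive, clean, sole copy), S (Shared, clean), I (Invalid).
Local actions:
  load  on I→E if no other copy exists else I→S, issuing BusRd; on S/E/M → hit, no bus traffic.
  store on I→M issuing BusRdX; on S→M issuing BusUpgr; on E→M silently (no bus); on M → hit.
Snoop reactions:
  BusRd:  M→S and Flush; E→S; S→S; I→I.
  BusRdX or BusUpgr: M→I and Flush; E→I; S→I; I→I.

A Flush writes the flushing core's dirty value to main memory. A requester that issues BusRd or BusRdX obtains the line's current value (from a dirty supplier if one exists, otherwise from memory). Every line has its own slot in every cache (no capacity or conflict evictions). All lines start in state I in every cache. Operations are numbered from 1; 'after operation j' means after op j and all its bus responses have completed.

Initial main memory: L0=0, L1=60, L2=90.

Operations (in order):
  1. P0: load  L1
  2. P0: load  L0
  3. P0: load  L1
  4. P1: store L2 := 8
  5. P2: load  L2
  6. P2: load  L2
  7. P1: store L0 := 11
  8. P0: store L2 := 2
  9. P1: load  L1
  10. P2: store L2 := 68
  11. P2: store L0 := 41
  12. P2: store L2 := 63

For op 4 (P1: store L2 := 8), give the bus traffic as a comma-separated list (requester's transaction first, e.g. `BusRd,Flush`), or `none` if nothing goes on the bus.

1. P0: load  L1  bus=[BusRd]  L1: P0=E P1=I P2=I  mem[L1]=60
2. P0: load  L0  bus=[BusRd]  L0: P0=E P1=I P2=I  mem[L0]=0
3. P0: load  L1  bus=[-]  L1: P0=E P1=I P2=I  mem[L1]=60
4. P1: store L2 := 8  bus=[BusRdX]  L2: P0=I P1=M P2=I  mem[L2]=90
5. P2: load  L2  bus=[BusRd,Flush]  L2: P0=I P1=S P2=S  mem[L2]=8
6. P2: load  L2  bus=[-]  L2: P0=I P1=S P2=S  mem[L2]=8
7. P1: store L0 := 11  bus=[BusRdX]  L0: P0=I P1=M P2=I  mem[L0]=0
8. P0: store L2 := 2  bus=[BusRdX]  L2: P0=M P1=I P2=I  mem[L2]=8
9. P1: load  L1  bus=[BusRd]  L1: P0=S P1=S P2=I  mem[L1]=60
10. P2: store L2 := 68  bus=[BusRdX,Flush]  L2: P0=I P1=I P2=M  mem[L2]=2
11. P2: store L0 := 41  bus=[BusRdX,Flush]  L0: P0=I P1=I P2=M  mem[L0]=11
12. P2: store L2 := 63  bus=[-]  L2: P0=I P1=I P2=M  mem[L2]=2

bus = BusRdX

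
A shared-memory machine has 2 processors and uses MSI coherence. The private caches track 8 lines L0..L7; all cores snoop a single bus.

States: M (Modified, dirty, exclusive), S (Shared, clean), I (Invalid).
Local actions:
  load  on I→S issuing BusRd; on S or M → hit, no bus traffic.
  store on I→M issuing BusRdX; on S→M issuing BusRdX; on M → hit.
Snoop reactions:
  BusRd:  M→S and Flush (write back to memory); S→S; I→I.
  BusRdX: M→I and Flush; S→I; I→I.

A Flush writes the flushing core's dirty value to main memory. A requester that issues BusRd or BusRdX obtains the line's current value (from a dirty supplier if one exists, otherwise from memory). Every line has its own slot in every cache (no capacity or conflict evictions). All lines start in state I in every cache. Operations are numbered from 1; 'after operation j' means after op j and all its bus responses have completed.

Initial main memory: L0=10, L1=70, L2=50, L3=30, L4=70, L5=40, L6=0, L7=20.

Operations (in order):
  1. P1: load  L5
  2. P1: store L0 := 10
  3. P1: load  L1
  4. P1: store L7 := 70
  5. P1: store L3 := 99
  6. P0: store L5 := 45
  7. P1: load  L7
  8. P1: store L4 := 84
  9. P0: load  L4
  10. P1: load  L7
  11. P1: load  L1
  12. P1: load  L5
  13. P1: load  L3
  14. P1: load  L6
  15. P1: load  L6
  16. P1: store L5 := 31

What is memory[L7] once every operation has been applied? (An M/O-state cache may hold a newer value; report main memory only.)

memory[L7] = 20

1. P1: load  L5  bus=[BusRd]  L5: P0=I P1=S  mem[L5]=40
2. P1: store L0 := 10  bus=[BusRdX]  L0: P0=I P1=M  mem[L0]=10
3. P1: load  L1  bus=[BusRd]  L1: P0=I P1=S  mem[L1]=70
4. P1: store L7 := 70  bus=[BusRdX]  L7: P0=I P1=M  mem[L7]=20
5. P1: store L3 := 99  bus=[BusRdX]  L3: P0=I P1=M  mem[L3]=30
6. P0: store L5 := 45  bus=[BusRdX]  L5: P0=M P1=I  mem[L5]=40
7. P1: load  L7  bus=[-]  L7: P0=I P1=M  mem[L7]=20
8. P1: store L4 := 84  bus=[BusRdX]  L4: P0=I P1=M  mem[L4]=70
9. P0: load  L4  bus=[BusRd,Flush]  L4: P0=S P1=S  mem[L4]=84
10. P1: load  L7  bus=[-]  L7: P0=I P1=M  mem[L7]=20
11. P1: load  L1  bus=[-]  L1: P0=I P1=S  mem[L1]=70
12. P1: load  L5  bus=[BusRd,Flush]  L5: P0=S P1=S  mem[L5]=45
13. P1: load  L3  bus=[-]  L3: P0=I P1=M  mem[L3]=30
14. P1: load  L6  bus=[BusRd]  L6: P0=I P1=S  mem[L6]=0
15. P1: load  L6  bus=[-]  L6: P0=I P1=S  mem[L6]=0
16. P1: store L5 := 31  bus=[BusRdX]  L5: P0=I P1=M  mem[L5]=45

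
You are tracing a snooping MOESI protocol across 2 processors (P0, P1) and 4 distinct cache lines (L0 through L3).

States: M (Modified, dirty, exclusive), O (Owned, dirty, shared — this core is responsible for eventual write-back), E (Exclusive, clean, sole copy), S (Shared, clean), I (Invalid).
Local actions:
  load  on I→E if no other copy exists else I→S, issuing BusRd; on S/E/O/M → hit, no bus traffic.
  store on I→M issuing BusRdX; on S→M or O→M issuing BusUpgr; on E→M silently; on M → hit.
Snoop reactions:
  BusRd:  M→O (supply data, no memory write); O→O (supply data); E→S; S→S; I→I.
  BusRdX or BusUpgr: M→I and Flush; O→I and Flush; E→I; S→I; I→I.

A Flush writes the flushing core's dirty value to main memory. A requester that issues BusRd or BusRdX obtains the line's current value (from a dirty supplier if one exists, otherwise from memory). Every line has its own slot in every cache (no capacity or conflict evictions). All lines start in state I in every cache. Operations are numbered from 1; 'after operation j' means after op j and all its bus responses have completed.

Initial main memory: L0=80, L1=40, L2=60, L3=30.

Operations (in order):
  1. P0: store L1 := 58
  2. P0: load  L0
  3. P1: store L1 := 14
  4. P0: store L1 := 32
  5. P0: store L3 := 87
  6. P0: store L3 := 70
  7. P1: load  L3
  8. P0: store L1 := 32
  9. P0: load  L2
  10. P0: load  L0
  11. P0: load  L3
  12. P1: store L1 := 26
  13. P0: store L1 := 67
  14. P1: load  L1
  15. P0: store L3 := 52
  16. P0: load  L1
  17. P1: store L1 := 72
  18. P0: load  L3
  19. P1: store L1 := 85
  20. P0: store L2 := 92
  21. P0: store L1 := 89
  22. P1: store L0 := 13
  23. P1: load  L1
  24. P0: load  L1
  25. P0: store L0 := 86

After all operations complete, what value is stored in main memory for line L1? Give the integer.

memory[L1] = 85

[1] P0: store L1 := 58 | P0:M(58), P1:I | bus: BusRdX
[2] P0: load  L0 | P0:E(80), P1:I | bus: BusRd
[3] P1: store L1 := 14 | P0:I, P1:M(14) | bus: BusRdX,Flush
[4] P0: store L1 := 32 | P0:M(32), P1:I | bus: BusRdX,Flush
[5] P0: store L3 := 87 | P0:M(87), P1:I | bus: BusRdX
[6] P0: store L3 := 70 | P0:M(70), P1:I | bus: none
[7] P1: load  L3 | P0:O(70), P1:S(70) | bus: BusRd
[8] P0: store L1 := 32 | P0:M(32), P1:I | bus: none
[9] P0: load  L2 | P0:E(60), P1:I | bus: BusRd
[10] P0: load  L0 | P0:E(80), P1:I | bus: none
[11] P0: load  L3 | P0:O(70), P1:S(70) | bus: none
[12] P1: store L1 := 26 | P0:I, P1:M(26) | bus: BusRdX,Flush
[13] P0: store L1 := 67 | P0:M(67), P1:I | bus: BusRdX,Flush
[14] P1: load  L1 | P0:O(67), P1:S(67) | bus: BusRd
[15] P0: store L3 := 52 | P0:M(52), P1:I | bus: BusUpgr
[16] P0: load  L1 | P0:O(67), P1:S(67) | bus: none
[17] P1: store L1 := 72 | P0:I, P1:M(72) | bus: BusUpgr,Flush
[18] P0: load  L3 | P0:M(52), P1:I | bus: none
[19] P1: store L1 := 85 | P0:I, P1:M(85) | bus: none
[20] P0: store L2 := 92 | P0:M(92), P1:I | bus: none
[21] P0: store L1 := 89 | P0:M(89), P1:I | bus: BusRdX,Flush
[22] P1: store L0 := 13 | P0:I, P1:M(13) | bus: BusRdX
[23] P1: load  L1 | P0:O(89), P1:S(89) | bus: BusRd
[24] P0: load  L1 | P0:O(89), P1:S(89) | bus: none
[25] P0: store L0 := 86 | P0:M(86), P1:I | bus: BusRdX,Flush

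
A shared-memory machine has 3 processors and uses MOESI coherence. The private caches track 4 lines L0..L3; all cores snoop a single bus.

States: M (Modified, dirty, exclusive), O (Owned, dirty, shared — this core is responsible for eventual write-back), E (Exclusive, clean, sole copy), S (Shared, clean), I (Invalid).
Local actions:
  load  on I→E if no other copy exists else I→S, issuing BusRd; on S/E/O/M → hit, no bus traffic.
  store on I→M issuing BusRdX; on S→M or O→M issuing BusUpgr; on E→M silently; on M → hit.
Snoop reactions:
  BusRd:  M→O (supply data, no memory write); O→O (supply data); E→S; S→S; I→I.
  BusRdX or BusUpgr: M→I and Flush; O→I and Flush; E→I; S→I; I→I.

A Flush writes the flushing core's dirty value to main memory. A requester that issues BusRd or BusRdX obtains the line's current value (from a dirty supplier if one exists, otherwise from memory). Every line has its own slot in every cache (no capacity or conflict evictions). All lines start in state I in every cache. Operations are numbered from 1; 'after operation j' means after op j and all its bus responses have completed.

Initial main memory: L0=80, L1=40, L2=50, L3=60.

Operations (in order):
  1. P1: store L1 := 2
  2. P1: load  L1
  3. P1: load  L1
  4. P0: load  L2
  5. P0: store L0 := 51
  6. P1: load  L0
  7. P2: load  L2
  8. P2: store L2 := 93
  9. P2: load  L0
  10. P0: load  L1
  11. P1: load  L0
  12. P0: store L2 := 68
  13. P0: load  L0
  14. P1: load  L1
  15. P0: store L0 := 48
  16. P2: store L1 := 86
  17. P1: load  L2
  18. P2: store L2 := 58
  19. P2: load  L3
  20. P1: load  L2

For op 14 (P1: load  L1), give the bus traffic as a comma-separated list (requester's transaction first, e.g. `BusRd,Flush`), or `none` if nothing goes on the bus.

bus = none

[1] P1: store L1 := 2 | P0:I, P1:M(2), P2:I | bus: BusRdX
[2] P1: load  L1 | P0:I, P1:M(2), P2:I | bus: none
[3] P1: load  L1 | P0:I, P1:M(2), P2:I | bus: none
[4] P0: load  L2 | P0:E(50), P1:I, P2:I | bus: BusRd
[5] P0: store L0 := 51 | P0:M(51), P1:I, P2:I | bus: BusRdX
[6] P1: load  L0 | P0:O(51), P1:S(51), P2:I | bus: BusRd
[7] P2: load  L2 | P0:S(50), P1:I, P2:S(50) | bus: BusRd
[8] P2: store L2 := 93 | P0:I, P1:I, P2:M(93) | bus: BusUpgr
[9] P2: load  L0 | P0:O(51), P1:S(51), P2:S(51) | bus: BusRd
[10] P0: load  L1 | P0:S(2), P1:O(2), P2:I | bus: BusRd
[11] P1: load  L0 | P0:O(51), P1:S(51), P2:S(51) | bus: none
[12] P0: store L2 := 68 | P0:M(68), P1:I, P2:I | bus: BusRdX,Flush
[13] P0: load  L0 | P0:O(51), P1:S(51), P2:S(51) | bus: none
[14] P1: load  L1 | P0:S(2), P1:O(2), P2:I | bus: none
[15] P0: store L0 := 48 | P0:M(48), P1:I, P2:I | bus: BusUpgr
[16] P2: store L1 := 86 | P0:I, P1:I, P2:M(86) | bus: BusRdX,Flush
[17] P1: load  L2 | P0:O(68), P1:S(68), P2:I | bus: BusRd
[18] P2: store L2 := 58 | P0:I, P1:I, P2:M(58) | bus: BusRdX,Flush
[19] P2: load  L3 | P0:I, P1:I, P2:E(60) | bus: BusRd
[20] P1: load  L2 | P0:I, P1:S(58), P2:O(58) | bus: BusRd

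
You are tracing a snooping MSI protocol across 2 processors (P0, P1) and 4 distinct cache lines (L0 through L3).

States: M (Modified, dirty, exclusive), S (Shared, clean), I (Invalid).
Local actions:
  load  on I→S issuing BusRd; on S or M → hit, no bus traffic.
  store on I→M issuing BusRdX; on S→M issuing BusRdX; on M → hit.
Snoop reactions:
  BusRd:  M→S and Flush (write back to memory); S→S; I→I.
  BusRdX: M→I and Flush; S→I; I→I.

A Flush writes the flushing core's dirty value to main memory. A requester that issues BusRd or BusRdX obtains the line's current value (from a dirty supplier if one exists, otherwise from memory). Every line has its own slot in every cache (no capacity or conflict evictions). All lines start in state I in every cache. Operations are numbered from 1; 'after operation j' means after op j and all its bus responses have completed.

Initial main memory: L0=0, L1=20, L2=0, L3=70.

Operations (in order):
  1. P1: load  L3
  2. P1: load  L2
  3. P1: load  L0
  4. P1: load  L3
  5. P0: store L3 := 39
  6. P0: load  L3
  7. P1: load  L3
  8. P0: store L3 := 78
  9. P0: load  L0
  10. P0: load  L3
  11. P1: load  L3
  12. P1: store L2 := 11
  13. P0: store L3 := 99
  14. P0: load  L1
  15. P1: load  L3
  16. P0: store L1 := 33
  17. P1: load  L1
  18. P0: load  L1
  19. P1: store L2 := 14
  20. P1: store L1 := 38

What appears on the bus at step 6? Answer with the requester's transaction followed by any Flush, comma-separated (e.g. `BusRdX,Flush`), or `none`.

[1] P1: load  L3 | P0:I, P1:S(70) | bus: BusRd
[2] P1: load  L2 | P0:I, P1:S(0) | bus: BusRd
[3] P1: load  L0 | P0:I, P1:S(0) | bus: BusRd
[4] P1: load  L3 | P0:I, P1:S(70) | bus: none
[5] P0: store L3 := 39 | P0:M(39), P1:I | bus: BusRdX
[6] P0: load  L3 | P0:M(39), P1:I | bus: none
[7] P1: load  L3 | P0:S(39), P1:S(39) | bus: BusRd,Flush
[8] P0: store L3 := 78 | P0:M(78), P1:I | bus: BusRdX
[9] P0: load  L0 | P0:S(0), P1:S(0) | bus: BusRd
[10] P0: load  L3 | P0:M(78), P1:I | bus: none
[11] P1: load  L3 | P0:S(78), P1:S(78) | bus: BusRd,Flush
[12] P1: store L2 := 11 | P0:I, P1:M(11) | bus: BusRdX
[13] P0: store L3 := 99 | P0:M(99), P1:I | bus: BusRdX
[14] P0: load  L1 | P0:S(20), P1:I | bus: BusRd
[15] P1: load  L3 | P0:S(99), P1:S(99) | bus: BusRd,Flush
[16] P0: store L1 := 33 | P0:M(33), P1:I | bus: BusRdX
[17] P1: load  L1 | P0:S(33), P1:S(33) | bus: BusRd,Flush
[18] P0: load  L1 | P0:S(33), P1:S(33) | bus: none
[19] P1: store L2 := 14 | P0:I, P1:M(14) | bus: none
[20] P1: store L1 := 38 | P0:I, P1:M(38) | bus: BusRdX

bus = none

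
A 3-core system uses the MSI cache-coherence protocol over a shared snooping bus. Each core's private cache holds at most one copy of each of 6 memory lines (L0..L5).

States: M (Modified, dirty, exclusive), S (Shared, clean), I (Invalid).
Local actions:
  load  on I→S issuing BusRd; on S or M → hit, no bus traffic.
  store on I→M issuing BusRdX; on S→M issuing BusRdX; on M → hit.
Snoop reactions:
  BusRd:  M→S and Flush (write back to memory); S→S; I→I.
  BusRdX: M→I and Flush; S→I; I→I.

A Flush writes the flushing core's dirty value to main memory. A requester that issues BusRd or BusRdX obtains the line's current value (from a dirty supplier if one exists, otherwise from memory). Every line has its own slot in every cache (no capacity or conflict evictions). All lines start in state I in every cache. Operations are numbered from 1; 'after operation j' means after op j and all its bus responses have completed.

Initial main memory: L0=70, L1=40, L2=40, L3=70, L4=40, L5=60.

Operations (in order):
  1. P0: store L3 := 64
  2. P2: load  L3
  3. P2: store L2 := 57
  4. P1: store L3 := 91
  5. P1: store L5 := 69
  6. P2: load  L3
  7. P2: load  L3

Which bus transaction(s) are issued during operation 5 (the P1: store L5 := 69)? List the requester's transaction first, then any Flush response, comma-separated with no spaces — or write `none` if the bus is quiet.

bus = BusRdX

[1] P0: store L3 := 64 | P0:M(64), P1:I, P2:I | bus: BusRdX
[2] P2: load  L3 | P0:S(64), P1:I, P2:S(64) | bus: BusRd,Flush
[3] P2: store L2 := 57 | P0:I, P1:I, P2:M(57) | bus: BusRdX
[4] P1: store L3 := 91 | P0:I, P1:M(91), P2:I | bus: BusRdX
[5] P1: store L5 := 69 | P0:I, P1:M(69), P2:I | bus: BusRdX
[6] P2: load  L3 | P0:I, P1:S(91), P2:S(91) | bus: BusRd,Flush
[7] P2: load  L3 | P0:I, P1:S(91), P2:S(91) | bus: none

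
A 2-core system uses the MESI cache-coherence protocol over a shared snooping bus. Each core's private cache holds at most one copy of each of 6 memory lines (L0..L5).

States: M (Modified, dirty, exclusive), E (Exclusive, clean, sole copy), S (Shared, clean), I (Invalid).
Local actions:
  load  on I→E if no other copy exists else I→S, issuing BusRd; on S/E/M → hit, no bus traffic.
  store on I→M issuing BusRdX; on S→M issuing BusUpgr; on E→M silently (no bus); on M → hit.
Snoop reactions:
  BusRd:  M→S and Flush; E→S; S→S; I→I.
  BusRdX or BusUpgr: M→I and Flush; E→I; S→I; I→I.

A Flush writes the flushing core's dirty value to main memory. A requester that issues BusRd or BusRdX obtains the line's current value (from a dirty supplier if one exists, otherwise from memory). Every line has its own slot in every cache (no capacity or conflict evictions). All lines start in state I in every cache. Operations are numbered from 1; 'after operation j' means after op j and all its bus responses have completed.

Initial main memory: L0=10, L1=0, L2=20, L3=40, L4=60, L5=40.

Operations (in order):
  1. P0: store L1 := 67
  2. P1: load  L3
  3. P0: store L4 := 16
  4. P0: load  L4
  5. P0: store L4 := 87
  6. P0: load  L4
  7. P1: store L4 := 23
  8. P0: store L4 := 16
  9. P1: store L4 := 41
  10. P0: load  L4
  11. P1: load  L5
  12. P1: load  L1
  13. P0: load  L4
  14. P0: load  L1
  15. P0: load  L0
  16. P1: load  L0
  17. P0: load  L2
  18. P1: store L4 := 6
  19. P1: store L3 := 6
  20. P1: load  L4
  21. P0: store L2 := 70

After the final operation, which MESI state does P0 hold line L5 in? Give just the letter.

[1] P0: store L1 := 67 | P0:M(67), P1:I | bus: BusRdX
[2] P1: load  L3 | P0:I, P1:E(40) | bus: BusRd
[3] P0: store L4 := 16 | P0:M(16), P1:I | bus: BusRdX
[4] P0: load  L4 | P0:M(16), P1:I | bus: none
[5] P0: store L4 := 87 | P0:M(87), P1:I | bus: none
[6] P0: load  L4 | P0:M(87), P1:I | bus: none
[7] P1: store L4 := 23 | P0:I, P1:M(23) | bus: BusRdX,Flush
[8] P0: store L4 := 16 | P0:M(16), P1:I | bus: BusRdX,Flush
[9] P1: store L4 := 41 | P0:I, P1:M(41) | bus: BusRdX,Flush
[10] P0: load  L4 | P0:S(41), P1:S(41) | bus: BusRd,Flush
[11] P1: load  L5 | P0:I, P1:E(40) | bus: BusRd
[12] P1: load  L1 | P0:S(67), P1:S(67) | bus: BusRd,Flush
[13] P0: load  L4 | P0:S(41), P1:S(41) | bus: none
[14] P0: load  L1 | P0:S(67), P1:S(67) | bus: none
[15] P0: load  L0 | P0:E(10), P1:I | bus: BusRd
[16] P1: load  L0 | P0:S(10), P1:S(10) | bus: BusRd
[17] P0: load  L2 | P0:E(20), P1:I | bus: BusRd
[18] P1: store L4 := 6 | P0:I, P1:M(6) | bus: BusUpgr
[19] P1: store L3 := 6 | P0:I, P1:M(6) | bus: none
[20] P1: load  L4 | P0:I, P1:M(6) | bus: none
[21] P0: store L2 := 70 | P0:M(70), P1:I | bus: none

state = I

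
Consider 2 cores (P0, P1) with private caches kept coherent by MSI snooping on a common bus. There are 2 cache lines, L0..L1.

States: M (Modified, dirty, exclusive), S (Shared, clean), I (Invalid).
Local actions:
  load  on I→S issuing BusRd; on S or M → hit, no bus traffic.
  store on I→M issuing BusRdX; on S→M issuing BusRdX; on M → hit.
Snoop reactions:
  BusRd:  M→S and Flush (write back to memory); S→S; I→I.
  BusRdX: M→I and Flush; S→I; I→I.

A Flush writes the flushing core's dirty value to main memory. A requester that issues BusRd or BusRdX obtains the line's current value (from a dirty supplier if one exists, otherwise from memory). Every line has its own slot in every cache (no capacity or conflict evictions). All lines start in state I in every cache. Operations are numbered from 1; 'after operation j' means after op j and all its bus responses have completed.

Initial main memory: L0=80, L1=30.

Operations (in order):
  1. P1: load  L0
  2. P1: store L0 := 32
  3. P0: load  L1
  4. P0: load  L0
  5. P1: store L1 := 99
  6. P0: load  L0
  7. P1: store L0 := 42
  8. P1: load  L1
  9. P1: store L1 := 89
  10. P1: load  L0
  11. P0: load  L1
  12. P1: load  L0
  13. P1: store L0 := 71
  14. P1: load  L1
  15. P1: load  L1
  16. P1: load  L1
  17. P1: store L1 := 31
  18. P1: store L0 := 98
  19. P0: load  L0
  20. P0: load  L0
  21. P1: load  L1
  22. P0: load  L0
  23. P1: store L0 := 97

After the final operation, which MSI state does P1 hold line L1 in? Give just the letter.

state = M

1. P1: load  L0  bus=[BusRd]  L0: P0=I P1=S  mem[L0]=80
2. P1: store L0 := 32  bus=[BusRdX]  L0: P0=I P1=M  mem[L0]=80
3. P0: load  L1  bus=[BusRd]  L1: P0=S P1=I  mem[L1]=30
4. P0: load  L0  bus=[BusRd,Flush]  L0: P0=S P1=S  mem[L0]=32
5. P1: store L1 := 99  bus=[BusRdX]  L1: P0=I P1=M  mem[L1]=30
6. P0: load  L0  bus=[-]  L0: P0=S P1=S  mem[L0]=32
7. P1: store L0 := 42  bus=[BusRdX]  L0: P0=I P1=M  mem[L0]=32
8. P1: load  L1  bus=[-]  L1: P0=I P1=M  mem[L1]=30
9. P1: store L1 := 89  bus=[-]  L1: P0=I P1=M  mem[L1]=30
10. P1: load  L0  bus=[-]  L0: P0=I P1=M  mem[L0]=32
11. P0: load  L1  bus=[BusRd,Flush]  L1: P0=S P1=S  mem[L1]=89
12. P1: load  L0  bus=[-]  L0: P0=I P1=M  mem[L0]=32
13. P1: store L0 := 71  bus=[-]  L0: P0=I P1=M  mem[L0]=32
14. P1: load  L1  bus=[-]  L1: P0=S P1=S  mem[L1]=89
15. P1: load  L1  bus=[-]  L1: P0=S P1=S  mem[L1]=89
16. P1: load  L1  bus=[-]  L1: P0=S P1=S  mem[L1]=89
17. P1: store L1 := 31  bus=[BusRdX]  L1: P0=I P1=M  mem[L1]=89
18. P1: store L0 := 98  bus=[-]  L0: P0=I P1=M  mem[L0]=32
19. P0: load  L0  bus=[BusRd,Flush]  L0: P0=S P1=S  mem[L0]=98
20. P0: load  L0  bus=[-]  L0: P0=S P1=S  mem[L0]=98
21. P1: load  L1  bus=[-]  L1: P0=I P1=M  mem[L1]=89
22. P0: load  L0  bus=[-]  L0: P0=S P1=S  mem[L0]=98
23. P1: store L0 := 97  bus=[BusRdX]  L0: P0=I P1=M  mem[L0]=98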